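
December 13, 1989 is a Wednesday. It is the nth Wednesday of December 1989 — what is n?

Day 13 falls in week ⌈13/7⌉ of the month.
Days 1–7 hold the 1st Wednesday, 8–14 the 2nd, 15–21 the 3rd, 22–28 the 4th, 29–31 the 5th.
13 is in the range for the 2nd.

2nd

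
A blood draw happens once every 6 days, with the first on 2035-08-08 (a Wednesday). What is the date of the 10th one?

The 10th occurrence is 9 intervals after the first: 9 × 6 = 54 days after 2035-08-08.
August has 31 days — 23 days to the end of August leaves 31.
September has 30 days (1 left).
1 day into October → 2035-10-01.

2035-10-01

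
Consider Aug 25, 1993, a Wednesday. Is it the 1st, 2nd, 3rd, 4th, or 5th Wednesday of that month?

Day 25 falls in week ⌈25/7⌉ of the month.
Days 1–7 hold the 1st Wednesday, 8–14 the 2nd, 15–21 the 3rd, 22–28 the 4th, 29–31 the 5th.
25 is in the range for the 4th.

4th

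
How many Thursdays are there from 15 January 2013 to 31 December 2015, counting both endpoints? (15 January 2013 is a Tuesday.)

15 January 2013 is a Tuesday; the first Thursday on or after it is 17 January 2013 (2 days later).
From 17 January 2013 to 31 December 2015: 348 + 365 + 365 = 1078 days (rest of 2013, 2014, to 31 December 2015 in 2015).
1078 ÷ 7 = 154 full weeks with remainder 0, so 154 more Thursdays after the first → 155.

155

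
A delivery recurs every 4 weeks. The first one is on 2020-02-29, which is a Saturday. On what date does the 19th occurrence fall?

The 19th occurrence is 18 intervals after the first: 18 × 28 = 504 days after 2020-02-29.
February has 29 days — 0 days to the end of February leaves 504.
From end of February to end of 2020 is 306 days (198 left).
January has 31 days (167 left).
February has 28 days (139 left).
March has 31 days (108 left).
April has 30 days (78 left).
May has 31 days (47 left).
June has 30 days (17 left).
17 days into July → 2021-07-17.

2021-07-17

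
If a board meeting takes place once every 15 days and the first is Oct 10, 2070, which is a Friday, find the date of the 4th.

The 4th occurrence is 3 intervals after the first: 3 × 15 = 45 days after Oct 10, 2070.
Oct has 31 days — 21 days to the end of Oct leaves 24.
24 days into Nov → Nov 24, 2070.

Nov 24, 2070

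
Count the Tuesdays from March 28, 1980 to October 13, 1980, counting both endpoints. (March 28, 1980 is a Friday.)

March 28, 1980 is a Friday; the first Tuesday on or after it is April 1, 1980 (4 days later).
From April 1, 1980 to October 13, 1980: 29 + 31 + 30 + 31 + 31 + 30 + 13 = 195 days (rest of April, May, June, July, August, September, October).
195 ÷ 7 = 27 full weeks with remainder 6, so 27 more Tuesdays after the first → 28.

28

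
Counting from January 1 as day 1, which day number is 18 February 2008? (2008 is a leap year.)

Days in months before February: 31 = 31.
Plus 18 days into February → day 49.

49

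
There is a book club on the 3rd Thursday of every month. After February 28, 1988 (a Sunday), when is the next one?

February 1988 starts on a Monday; its first Thursday is the 4th, so the 3rd Thursday is the 18th — February 18, 1988.
That is not after February 28, 1988, so look at March 1988.
March 1988 starts on a Tuesday; its first Thursday is the 3rd, so the 3rd Thursday is the 17th — March 17, 1988.

March 17, 1988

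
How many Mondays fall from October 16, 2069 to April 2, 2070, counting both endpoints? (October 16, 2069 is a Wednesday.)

24

October 16, 2069 is a Wednesday; the first Monday on or after it is October 21, 2069 (5 days later).
From October 21, 2069 to April 2, 2070: 10 + 30 + 31 + 31 + 28 + 31 + 2 = 163 days (rest of October, November, December, January, February, March, April).
163 ÷ 7 = 23 full weeks with remainder 2, so 23 more Mondays after the first → 24.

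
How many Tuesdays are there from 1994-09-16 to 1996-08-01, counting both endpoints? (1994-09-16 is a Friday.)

98

1994-09-16 is a Friday; the first Tuesday on or after it is 1994-09-20 (4 days later).
From 1994-09-20 to 1996-08-01: 102 + 365 + 214 = 681 days (rest of 1994, 1995, to 1996-08-01 in 1996).
681 ÷ 7 = 97 full weeks with remainder 2, so 97 more Tuesdays after the first → 98.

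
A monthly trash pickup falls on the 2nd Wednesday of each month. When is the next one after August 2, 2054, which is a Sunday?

August 12, 2054

August 2054 starts on a Saturday; its first Wednesday is the 5th, so the 2nd Wednesday is the 12th — August 12, 2054.
August 12, 2054 is after August 2, 2054, so that is the next one.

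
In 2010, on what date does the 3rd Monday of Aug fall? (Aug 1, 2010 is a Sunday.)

Aug 2010 begins on a Sunday, so the first Monday is Aug 2 (1 day later).
The 3rd Monday is 2 weeks later: 2 + 14 = 16.

Aug 16, 2010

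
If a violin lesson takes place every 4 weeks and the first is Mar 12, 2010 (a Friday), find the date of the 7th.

Aug 27, 2010

The 7th occurrence is 6 intervals after the first: 6 × 28 = 168 days after Mar 12, 2010.
Mar has 31 days — 19 days to the end of Mar leaves 149.
Apr has 30 days (119 left).
May has 31 days (88 left).
Jun has 30 days (58 left).
Jul has 31 days (27 left).
27 days into Aug → Aug 27, 2010.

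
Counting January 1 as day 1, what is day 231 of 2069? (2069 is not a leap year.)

Jan has 31 days (231 − 31 = 200 remain).
Feb has 28 days (200 − 28 = 172 remain).
Mar has 31 days (172 − 31 = 141 remain).
Apr has 30 days (141 − 30 = 111 remain).
May has 31 days (111 − 31 = 80 remain).
Jun has 30 days (80 − 30 = 50 remain).
Jul has 31 days (50 − 31 = 19 remain).
19 into Aug → Aug 19.

Aug 19, 2069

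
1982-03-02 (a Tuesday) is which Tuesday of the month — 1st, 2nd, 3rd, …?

1st

Day 2 falls in week ⌈2/7⌉ of the month.
Days 1–7 hold the 1st Tuesday, 8–14 the 2nd, 15–21 the 3rd, 22–28 the 4th, 29–31 the 5th.
2 is in the range for the 1st.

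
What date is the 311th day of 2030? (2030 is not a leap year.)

January has 31 days (311 − 31 = 280 remain).
February has 28 days (280 − 28 = 252 remain).
March has 31 days (252 − 31 = 221 remain).
April has 30 days (221 − 30 = 191 remain).
May has 31 days (191 − 31 = 160 remain).
June has 30 days (160 − 30 = 130 remain).
July has 31 days (130 − 31 = 99 remain).
August has 31 days (99 − 31 = 68 remain).
September has 30 days (68 − 30 = 38 remain).
October has 31 days (38 − 31 = 7 remain).
7 into November → November 7.

November 7, 2030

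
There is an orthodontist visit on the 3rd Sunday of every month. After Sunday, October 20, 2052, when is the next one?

October 2052 starts on a Tuesday; its first Sunday is the 6th, so the 3rd Sunday is the 20th — October 20, 2052.
That is not after October 20, 2052, so look at November 2052.
November 2052 starts on a Friday; its first Sunday is the 3rd, so the 3rd Sunday is the 17th — November 17, 2052.

November 17, 2052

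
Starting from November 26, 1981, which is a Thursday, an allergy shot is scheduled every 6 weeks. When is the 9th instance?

The 9th occurrence is 8 intervals after the first: 8 × 42 = 336 days after November 26, 1981.
November has 30 days — 4 days to the end of November leaves 332.
December has 31 days (301 left).
January has 31 days (270 left).
February has 28 days (242 left).
March has 31 days (211 left).
April has 30 days (181 left).
May has 31 days (150 left).
June has 30 days (120 left).
July has 31 days (89 left).
August has 31 days (58 left).
September has 30 days (28 left).
28 days into October → October 28, 1982.

October 28, 1982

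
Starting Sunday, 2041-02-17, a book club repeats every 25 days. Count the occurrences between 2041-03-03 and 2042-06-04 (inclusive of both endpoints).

Occurrences land 25·i days after 2041-02-17 for i = 0, 1, 2, …
2041-03-03 is 14 days after the start; 14 ÷ 25 = 0 remainder 14; since the remainder is 14, round up to i = 1. First occurrence in the window: #2 on 2041-03-14 (1×25 = 25 days in).
2042-06-04 is 472 days after the start; 472 ÷ 25 = 18 remainder 22. Last occurrence in the window: #19 on 2042-05-13.
Occurrences #2 through #19: 18 in total.

18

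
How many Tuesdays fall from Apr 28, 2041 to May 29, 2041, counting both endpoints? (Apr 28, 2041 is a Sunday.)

Apr 28, 2041 is a Sunday; the first Tuesday on or after it is Apr 30, 2041 (2 days later).
From Apr 30, 2041 to May 29, 2041: 0 + 29 = 29 days (rest of Apr, May).
29 ÷ 7 = 4 full weeks with remainder 1, so 4 more Tuesdays after the first → 5.

5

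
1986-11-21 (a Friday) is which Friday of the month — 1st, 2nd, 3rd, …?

Day 21 falls in week ⌈21/7⌉ of the month.
Days 1–7 hold the 1st Friday, 8–14 the 2nd, 15–21 the 3rd, 22–28 the 4th, 29–31 the 5th.
21 is in the range for the 3rd.

3rd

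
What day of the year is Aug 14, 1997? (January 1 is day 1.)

Days in months before Aug: 31 + 28 + 31 + 30 + 31 + 30 + 31 = 212.
Plus 14 days into Aug → day 226.

226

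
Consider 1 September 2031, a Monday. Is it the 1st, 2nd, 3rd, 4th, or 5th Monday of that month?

Day 1 falls in week ⌈1/7⌉ of the month.
Days 1–7 hold the 1st Monday, 8–14 the 2nd, 15–21 the 3rd, 22–28 the 4th, 29–31 the 5th.
1 is in the range for the 1st.

1st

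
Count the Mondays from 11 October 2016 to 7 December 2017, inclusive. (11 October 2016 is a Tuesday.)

11 October 2016 is a Tuesday; the first Monday on or after it is 17 October 2016 (6 days later).
From 17 October 2016 to 7 December 2017: 75 + 341 = 416 days (rest of 2016, to 7 December 2017 in 2017).
416 ÷ 7 = 59 full weeks with remainder 3, so 59 more Mondays after the first → 60.

60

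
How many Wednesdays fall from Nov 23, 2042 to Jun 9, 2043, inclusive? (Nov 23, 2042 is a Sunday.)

Nov 23, 2042 is a Sunday; the first Wednesday on or after it is Nov 26, 2042 (3 days later).
From Nov 26, 2042 to Jun 9, 2043: 4 + 31 + 31 + 28 + 31 + 30 + 31 + 9 = 195 days (rest of Nov, Dec, Jan, Feb, Mar, Apr, May, Jun).
195 ÷ 7 = 27 full weeks with remainder 6, so 27 more Wednesdays after the first → 28.

28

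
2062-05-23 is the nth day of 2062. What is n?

Days in months before May: 31 + 28 + 31 + 30 = 120.
Plus 23 days into May → day 143.

143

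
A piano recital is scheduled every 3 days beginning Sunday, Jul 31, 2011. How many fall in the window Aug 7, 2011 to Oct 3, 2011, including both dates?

19

Occurrences land 3·i days after Jul 31, 2011 for i = 0, 1, 2, …
Aug 7, 2011 is 7 days after the start; 7 ÷ 3 = 2 remainder 1; since the remainder is 1, round up to i = 3. First occurrence in the window: #4 on Aug 9, 2011 (3×3 = 9 days in).
Oct 3, 2011 is 64 days after the start; 64 ÷ 3 = 21 remainder 1. Last occurrence in the window: #22 on Oct 2, 2011.
Occurrences #4 through #22: 19 in total.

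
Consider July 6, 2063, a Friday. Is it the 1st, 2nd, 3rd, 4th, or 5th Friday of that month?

1st

Day 6 falls in week ⌈6/7⌉ of the month.
Days 1–7 hold the 1st Friday, 8–14 the 2nd, 15–21 the 3rd, 22–28 the 4th, 29–31 the 5th.
6 is in the range for the 1st.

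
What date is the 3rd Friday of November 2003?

November 21, 2003

The first Friday of November 2003 is November 7.
The 3rd Friday is 2 weeks later: 7 + 14 = 21.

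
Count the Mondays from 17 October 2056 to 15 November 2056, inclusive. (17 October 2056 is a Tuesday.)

4

17 October 2056 is a Tuesday; the first Monday on or after it is 23 October 2056 (6 days later).
From 23 October 2056 to 15 November 2056: 8 + 15 = 23 days (rest of October, November).
23 ÷ 7 = 3 full weeks with remainder 2, so 3 more Mondays after the first → 4.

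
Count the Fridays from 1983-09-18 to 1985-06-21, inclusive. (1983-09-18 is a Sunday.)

92

1983-09-18 is a Sunday; the first Friday on or after it is 1983-09-23 (5 days later).
From 1983-09-23 to 1985-06-21: 99 + 366 + 172 = 637 days (rest of 1983, 1984, to 1985-06-21 in 1985).
637 ÷ 7 = 91 full weeks with remainder 0, so 91 more Fridays after the first → 92.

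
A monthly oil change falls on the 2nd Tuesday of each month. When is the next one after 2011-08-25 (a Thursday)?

2011-09-13

August 2011 starts on a Monday; its first Tuesday is the 2nd, so the 2nd Tuesday is the 9th — 2011-08-09.
That is not after 2011-08-25, so look at September 2011.
September 2011 starts on a Thursday; its first Tuesday is the 6th, so the 2nd Tuesday is the 13th — 2011-09-13.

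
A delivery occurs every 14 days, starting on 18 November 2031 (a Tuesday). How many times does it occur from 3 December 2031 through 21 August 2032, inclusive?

18

Occurrences land 14·i days after 18 November 2031 for i = 0, 1, 2, …
3 December 2031 is 15 days after the start; 15 ÷ 14 = 1 remainder 1; since the remainder is 1, round up to i = 2. First occurrence in the window: #3 on 16 December 2031 (2×14 = 28 days in).
21 August 2032 is 277 days after the start; 277 ÷ 14 = 19 remainder 11. Last occurrence in the window: #20 on 10 August 2032.
Occurrences #3 through #20: 18 in total.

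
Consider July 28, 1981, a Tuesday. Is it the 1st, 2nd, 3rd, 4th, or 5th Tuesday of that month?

4th

Day 28 falls in week ⌈28/7⌉ of the month.
Days 1–7 hold the 1st Tuesday, 8–14 the 2nd, 15–21 the 3rd, 22–28 the 4th, 29–31 the 5th.
28 is in the range for the 4th.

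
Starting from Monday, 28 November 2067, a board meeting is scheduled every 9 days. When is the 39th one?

4 November 2068

The 39th occurrence is 38 intervals after the first: 38 × 9 = 342 days after 28 November 2067.
November has 30 days — 2 days to the end of November leaves 340.
December has 31 days (309 left).
January has 31 days (278 left).
February has 29 days (249 left).
March has 31 days (218 left).
April has 30 days (188 left).
May has 31 days (157 left).
June has 30 days (127 left).
July has 31 days (96 left).
August has 31 days (65 left).
September has 30 days (35 left).
October has 31 days (4 left).
4 days into November → 4 November 2068.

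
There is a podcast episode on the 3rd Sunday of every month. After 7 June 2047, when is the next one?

16 June 2047

June 2047 starts on a Saturday; its first Sunday is the 2nd, so the 3rd Sunday is the 16th — 16 June 2047.
16 June 2047 is after 7 June 2047, so that is the next one.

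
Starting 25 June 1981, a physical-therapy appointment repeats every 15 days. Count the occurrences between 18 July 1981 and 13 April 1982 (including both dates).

18

Occurrences land 15·i days after 25 June 1981 for i = 0, 1, 2, …
18 July 1981 is 23 days after the start; 23 ÷ 15 = 1 remainder 8; since the remainder is 8, round up to i = 2. First occurrence in the window: #3 on 25 July 1981 (2×15 = 30 days in).
13 April 1982 is 292 days after the start; 292 ÷ 15 = 19 remainder 7. Last occurrence in the window: #20 on 6 April 1982.
Occurrences #3 through #20: 18 in total.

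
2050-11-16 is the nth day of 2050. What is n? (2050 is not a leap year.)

320

Days in months before November: 31 + 28 + 31 + 30 + 31 + 30 + 31 + 31 + 30 + 31 = 304.
Plus 16 days into November → day 320.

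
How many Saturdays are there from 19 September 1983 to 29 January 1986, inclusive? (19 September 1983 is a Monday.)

123

19 September 1983 is a Monday; the first Saturday on or after it is 24 September 1983 (5 days later).
From 24 September 1983 to 29 January 1986: 98 + 366 + 365 + 29 = 858 days (rest of 1983, 1984, 1985, to 29 January 1986 in 1986).
858 ÷ 7 = 122 full weeks with remainder 4, so 122 more Saturdays after the first → 123.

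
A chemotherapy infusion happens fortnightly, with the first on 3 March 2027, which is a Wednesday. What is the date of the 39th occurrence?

The 39th occurrence is 38 intervals after the first: 38 × 14 = 532 days after 3 March 2027.
March has 31 days — 28 days to the end of March leaves 504.
From end of March to end of 2027 is 275 days (229 left).
January has 31 days (198 left).
February has 29 days (169 left).
March has 31 days (138 left).
April has 30 days (108 left).
May has 31 days (77 left).
June has 30 days (47 left).
July has 31 days (16 left).
16 days into August → 16 August 2028.

16 August 2028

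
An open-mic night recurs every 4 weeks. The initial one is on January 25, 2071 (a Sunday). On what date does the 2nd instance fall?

The 2nd occurrence is 1 interval after the first: 1 × 28 = 28 days after January 25, 2071.
January has 31 days — 6 days to the end of January leaves 22.
22 days into February → February 22, 2071.

February 22, 2071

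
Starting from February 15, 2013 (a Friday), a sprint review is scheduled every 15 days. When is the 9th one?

The 9th occurrence is 8 intervals after the first: 8 × 15 = 120 days after February 15, 2013.
February has 28 days — 13 days to the end of February leaves 107.
March has 31 days (76 left).
April has 30 days (46 left).
May has 31 days (15 left).
15 days into June → June 15, 2013.

June 15, 2013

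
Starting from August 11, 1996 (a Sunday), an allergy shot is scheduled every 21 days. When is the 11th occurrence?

The 11th occurrence is 10 intervals after the first: 10 × 21 = 210 days after August 11, 1996.
August has 31 days — 20 days to the end of August leaves 190.
September has 30 days (160 left).
October has 31 days (129 left).
November has 30 days (99 left).
December has 31 days (68 left).
January has 31 days (37 left).
February has 28 days (9 left).
9 days into March → March 9, 1997.

March 9, 1997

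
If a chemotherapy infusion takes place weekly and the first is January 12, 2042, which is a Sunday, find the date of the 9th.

March 9, 2042

The 9th occurrence is 8 intervals after the first: 8 × 7 = 56 days after January 12, 2042.
January has 31 days — 19 days to the end of January leaves 37.
February has 28 days (9 left).
9 days into March → March 9, 2042.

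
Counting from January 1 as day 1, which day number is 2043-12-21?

Days in months before December: 31 + 28 + 31 + 30 + 31 + 30 + 31 + 31 + 30 + 31 + 30 = 334.
Plus 21 days into December → day 355.

355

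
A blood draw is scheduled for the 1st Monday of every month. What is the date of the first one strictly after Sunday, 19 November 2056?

4 December 2056

November 2056 starts on a Wednesday, so its 1st Monday is 6 November 2056 (5 days in).
That is not after 19 November 2056, so look at December 2056.
December 2056 starts on a Friday, so its 1st Monday is 4 December 2056 (3 days in).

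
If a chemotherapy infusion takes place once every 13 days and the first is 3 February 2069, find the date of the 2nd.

The 2nd occurrence is 1 interval after the first: 1 × 13 = 13 days after 3 February 2069.
13 days later is 16 February 2069.

16 February 2069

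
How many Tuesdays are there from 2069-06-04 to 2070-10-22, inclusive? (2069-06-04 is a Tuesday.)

2069-06-04 is a Tuesday; the first Tuesday on or after it is 2069-06-04.
From 2069-06-04 to 2070-10-22: 210 + 295 = 505 days (rest of 2069, to 2070-10-22 in 2070).
505 ÷ 7 = 72 full weeks with remainder 1, so 72 more Tuesdays after the first → 73.

73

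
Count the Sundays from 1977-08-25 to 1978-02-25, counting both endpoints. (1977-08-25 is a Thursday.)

1977-08-25 is a Thursday; the first Sunday on or after it is 1977-08-28 (3 days later).
From 1977-08-28 to 1978-02-25: 3 + 30 + 31 + 30 + 31 + 31 + 25 = 181 days (rest of August, September, October, November, December, January, February).
181 ÷ 7 = 25 full weeks with remainder 6, so 25 more Sundays after the first → 26.

26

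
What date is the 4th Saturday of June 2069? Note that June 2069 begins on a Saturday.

2069-06-22

June 2069 begins on a Saturday, so the first Saturday is June 1.
The 4th Saturday is 3 weeks later: 1 + 21 = 22.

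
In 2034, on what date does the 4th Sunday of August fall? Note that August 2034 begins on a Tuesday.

August 2034 begins on a Tuesday, so the first Sunday is August 6 (5 days later).
The 4th Sunday is 3 weeks later: 6 + 21 = 27.

27 August 2034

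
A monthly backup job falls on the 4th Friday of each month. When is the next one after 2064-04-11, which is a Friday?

2064-04-25

April 2064 starts on a Tuesday; its first Friday is the 4th, so the 4th Friday is the 25th — 2064-04-25.
2064-04-25 is after 2064-04-11, so that is the next one.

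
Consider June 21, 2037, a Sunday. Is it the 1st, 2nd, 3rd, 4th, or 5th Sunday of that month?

3rd

Day 21 falls in week ⌈21/7⌉ of the month.
Days 1–7 hold the 1st Sunday, 8–14 the 2nd, 15–21 the 3rd, 22–28 the 4th, 29–31 the 5th.
21 is in the range for the 3rd.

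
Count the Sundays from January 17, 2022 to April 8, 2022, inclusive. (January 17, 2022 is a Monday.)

January 17, 2022 is a Monday; the first Sunday on or after it is January 23, 2022 (6 days later).
From January 23, 2022 to April 8, 2022: 8 + 28 + 31 + 8 = 75 days (rest of January, February, March, April).
75 ÷ 7 = 10 full weeks with remainder 5, so 10 more Sundays after the first → 11.

11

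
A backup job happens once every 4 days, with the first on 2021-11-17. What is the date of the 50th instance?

The 50th occurrence is 49 intervals after the first: 49 × 4 = 196 days after 2021-11-17.
November has 30 days — 13 days to the end of November leaves 183.
December has 31 days (152 left).
January has 31 days (121 left).
February has 28 days (93 left).
March has 31 days (62 left).
April has 30 days (32 left).
May has 31 days (1 left).
1 day into June → 2022-06-01.

2022-06-01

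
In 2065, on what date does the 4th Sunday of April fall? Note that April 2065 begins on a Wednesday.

April 2065 begins on a Wednesday, so the first Sunday is April 5 (4 days later).
The 4th Sunday is 3 weeks later: 5 + 21 = 26.

26 April 2065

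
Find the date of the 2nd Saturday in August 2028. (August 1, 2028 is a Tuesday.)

August 2028 begins on a Tuesday, so the first Saturday is August 5 (4 days later).
The 2nd Saturday is 1 weeks later: 5 + 7 = 12.

2028-08-12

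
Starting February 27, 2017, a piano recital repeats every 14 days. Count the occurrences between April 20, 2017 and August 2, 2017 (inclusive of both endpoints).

8

Occurrences land 14·i days after February 27, 2017 for i = 0, 1, 2, …
April 20, 2017 is 52 days after the start; 52 ÷ 14 = 3 remainder 10; since the remainder is 10, round up to i = 4. First occurrence in the window: #5 on April 24, 2017 (4×14 = 56 days in).
August 2, 2017 is 156 days after the start; 156 ÷ 14 = 11 remainder 2. Last occurrence in the window: #12 on July 31, 2017.
Occurrences #5 through #12: 8 in total.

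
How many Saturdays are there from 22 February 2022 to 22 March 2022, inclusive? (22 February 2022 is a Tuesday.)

22 February 2022 is a Tuesday; the first Saturday on or after it is 26 February 2022 (4 days later).
From 26 February 2022 to 22 March 2022: 2 + 22 = 24 days (rest of February, March).
24 ÷ 7 = 3 full weeks with remainder 3, so 3 more Saturdays after the first → 4.

4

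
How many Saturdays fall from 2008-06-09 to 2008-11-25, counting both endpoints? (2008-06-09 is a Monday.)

2008-06-09 is a Monday; the first Saturday on or after it is 2008-06-14 (5 days later).
From 2008-06-14 to 2008-11-25: 16 + 31 + 31 + 30 + 31 + 25 = 164 days (rest of June, July, August, September, October, November).
164 ÷ 7 = 23 full weeks with remainder 3, so 23 more Saturdays after the first → 24.

24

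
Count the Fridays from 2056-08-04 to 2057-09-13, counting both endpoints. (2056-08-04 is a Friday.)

2056-08-04 is a Friday; the first Friday on or after it is 2056-08-04.
From 2056-08-04 to 2057-09-13: 149 + 256 = 405 days (rest of 2056, to 2057-09-13 in 2057).
405 ÷ 7 = 57 full weeks with remainder 6, so 57 more Fridays after the first → 58.

58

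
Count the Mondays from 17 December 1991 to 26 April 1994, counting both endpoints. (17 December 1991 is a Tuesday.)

17 December 1991 is a Tuesday; the first Monday on or after it is 23 December 1991 (6 days later).
From 23 December 1991 to 26 April 1994: 8 + 366 + 365 + 116 = 855 days (rest of 1991, 1992, 1993, to 26 April 1994 in 1994).
855 ÷ 7 = 122 full weeks with remainder 1, so 122 more Mondays after the first → 123.

123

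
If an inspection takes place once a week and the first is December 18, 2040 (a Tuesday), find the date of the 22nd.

May 14, 2041

The 22nd occurrence is 21 intervals after the first: 21 × 7 = 147 days after December 18, 2040.
December has 31 days — 13 days to the end of December leaves 134.
January has 31 days (103 left).
February has 28 days (75 left).
March has 31 days (44 left).
April has 30 days (14 left).
14 days into May → May 14, 2041.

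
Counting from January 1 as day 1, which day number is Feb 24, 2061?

Days in months before Feb: 31 = 31.
Plus 24 days into Feb → day 55.

55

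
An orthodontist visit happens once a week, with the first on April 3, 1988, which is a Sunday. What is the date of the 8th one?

May 22, 1988

The 8th occurrence is 7 intervals after the first: 7 × 7 = 49 days after April 3, 1988.
April has 30 days — 27 days to the end of April leaves 22.
22 days into May → May 22, 1988.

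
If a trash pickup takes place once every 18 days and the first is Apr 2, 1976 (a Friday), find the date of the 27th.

Jul 14, 1977

The 27th occurrence is 26 intervals after the first: 26 × 18 = 468 days after Apr 2, 1976.
Apr has 30 days — 28 days to the end of Apr leaves 440.
From end of Apr to end of 1976 is 245 days (195 left).
Jan has 31 days (164 left).
Feb has 28 days (136 left).
Mar has 31 days (105 left).
Apr has 30 days (75 left).
May has 31 days (44 left).
Jun has 30 days (14 left).
14 days into Jul → Jul 14, 1977.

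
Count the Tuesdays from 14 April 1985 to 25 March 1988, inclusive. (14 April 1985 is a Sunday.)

154

14 April 1985 is a Sunday; the first Tuesday on or after it is 16 April 1985 (2 days later).
From 16 April 1985 to 25 March 1988: 259 + 365 + 365 + 85 = 1074 days (rest of 1985, 1986, 1987, to 25 March 1988 in 1988).
1074 ÷ 7 = 153 full weeks with remainder 3, so 153 more Tuesdays after the first → 154.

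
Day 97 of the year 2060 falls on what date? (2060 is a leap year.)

January has 31 days (97 − 31 = 66 remain).
February has 29 days (66 − 29 = 37 remain).
March has 31 days (37 − 31 = 6 remain).
6 into April → April 6.

April 6, 2060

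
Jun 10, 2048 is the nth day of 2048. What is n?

Days in months before Jun: 31 + 29 + 31 + 30 + 31 = 152.
Plus 10 days into Jun → day 162.

162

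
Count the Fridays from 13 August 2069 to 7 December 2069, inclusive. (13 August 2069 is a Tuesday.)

17

13 August 2069 is a Tuesday; the first Friday on or after it is 16 August 2069 (3 days later).
From 16 August 2069 to 7 December 2069: 15 + 30 + 31 + 30 + 7 = 113 days (rest of August, September, October, November, December).
113 ÷ 7 = 16 full weeks with remainder 1, so 16 more Fridays after the first → 17.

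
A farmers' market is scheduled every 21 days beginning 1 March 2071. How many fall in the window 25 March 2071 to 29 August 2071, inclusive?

7

Occurrences land 21·i days after 1 March 2071 for i = 0, 1, 2, …
25 March 2071 is 24 days after the start; 24 ÷ 21 = 1 remainder 3; since the remainder is 3, round up to i = 2. First occurrence in the window: #3 on 12 April 2071 (2×21 = 42 days in).
29 August 2071 is 181 days after the start; 181 ÷ 21 = 8 remainder 13. Last occurrence in the window: #9 on 16 August 2071.
Occurrences #3 through #9: 7 in total.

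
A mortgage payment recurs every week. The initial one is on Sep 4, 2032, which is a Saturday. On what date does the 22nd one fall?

The 22nd occurrence is 21 intervals after the first: 21 × 7 = 147 days after Sep 4, 2032.
Sep has 30 days — 26 days to the end of Sep leaves 121.
Oct has 31 days (90 left).
Nov has 30 days (60 left).
Dec has 31 days (29 left).
29 days into Jan → Jan 29, 2033.

Jan 29, 2033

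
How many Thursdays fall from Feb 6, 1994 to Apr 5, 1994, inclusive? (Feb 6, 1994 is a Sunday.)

8

Feb 6, 1994 is a Sunday; the first Thursday on or after it is Feb 10, 1994 (4 days later).
From Feb 10, 1994 to Apr 5, 1994: 18 + 31 + 5 = 54 days (rest of Feb, Mar, Apr).
54 ÷ 7 = 7 full weeks with remainder 5, so 7 more Thursdays after the first → 8.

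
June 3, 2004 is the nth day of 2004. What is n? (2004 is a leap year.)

155

Days in months before June: 31 + 29 + 31 + 30 + 31 = 152.
Plus 3 days into June → day 155.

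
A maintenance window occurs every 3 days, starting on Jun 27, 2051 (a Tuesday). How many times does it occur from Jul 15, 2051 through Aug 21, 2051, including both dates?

Occurrences land 3·i days after Jun 27, 2051 for i = 0, 1, 2, …
Jul 15, 2051 is 18 days after the start; 18 ÷ 3 = 6 remainder 0. First occurrence in the window: #7 on Jul 15, 2051 (6×3 = 18 days in).
Aug 21, 2051 is 55 days after the start; 55 ÷ 3 = 18 remainder 1. Last occurrence in the window: #19 on Aug 20, 2051.
Occurrences #7 through #19: 13 in total.

13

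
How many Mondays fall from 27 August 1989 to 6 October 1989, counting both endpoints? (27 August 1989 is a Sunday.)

6

27 August 1989 is a Sunday; the first Monday on or after it is 28 August 1989 (1 day later).
From 28 August 1989 to 6 October 1989: 3 + 30 + 6 = 39 days (rest of August, September, October).
39 ÷ 7 = 5 full weeks with remainder 4, so 5 more Mondays after the first → 6.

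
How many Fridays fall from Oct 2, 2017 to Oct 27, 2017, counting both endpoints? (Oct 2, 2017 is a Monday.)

Oct 2, 2017 is a Monday; the first Friday on or after it is Oct 6, 2017 (4 days later).
From Oct 6, 2017 to Oct 27, 2017 is 27 − 6 = 21 days.
21 ÷ 7 = 3 full weeks with remainder 0, so 3 more Fridays after the first → 4.

4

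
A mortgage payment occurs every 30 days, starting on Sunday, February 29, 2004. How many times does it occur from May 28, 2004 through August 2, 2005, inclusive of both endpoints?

Occurrences land 30·i days after February 29, 2004 for i = 0, 1, 2, …
May 28, 2004 is 89 days after the start; 89 ÷ 30 = 2 remainder 29; since the remainder is 29, round up to i = 3. First occurrence in the window: #4 on May 29, 2004 (3×30 = 90 days in).
August 2, 2005 is 520 days after the start; 520 ÷ 30 = 17 remainder 10. Last occurrence in the window: #18 on July 23, 2005.
Occurrences #4 through #18: 15 in total.

15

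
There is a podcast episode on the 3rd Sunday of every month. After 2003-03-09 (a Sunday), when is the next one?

2003-03-16

March 2003 starts on a Saturday; its first Sunday is the 2nd, so the 3rd Sunday is the 16th — 2003-03-16.
2003-03-16 is after 2003-03-09, so that is the next one.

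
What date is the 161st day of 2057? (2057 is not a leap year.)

Jun 10, 2057

Jan has 31 days (161 − 31 = 130 remain).
Feb has 28 days (130 − 28 = 102 remain).
Mar has 31 days (102 − 31 = 71 remain).
Apr has 30 days (71 − 30 = 41 remain).
May has 31 days (41 − 31 = 10 remain).
10 into Jun → Jun 10.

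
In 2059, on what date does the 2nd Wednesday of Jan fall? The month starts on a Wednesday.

Jan 8, 2059

Jan 2059 begins on a Wednesday, so the first Wednesday is Jan 1.
The 2nd Wednesday is 1 weeks later: 1 + 7 = 8.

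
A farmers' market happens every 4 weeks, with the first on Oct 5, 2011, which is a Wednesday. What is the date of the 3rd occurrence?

Nov 30, 2011

The 3rd occurrence is 2 intervals after the first: 2 × 28 = 56 days after Oct 5, 2011.
Oct has 31 days — 26 days to the end of Oct leaves 30.
30 days into Nov → Nov 30, 2011.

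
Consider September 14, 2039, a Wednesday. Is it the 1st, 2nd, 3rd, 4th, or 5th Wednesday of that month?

2nd

Day 14 falls in week ⌈14/7⌉ of the month.
Days 1–7 hold the 1st Wednesday, 8–14 the 2nd, 15–21 the 3rd, 22–28 the 4th, 29–31 the 5th.
14 is in the range for the 2nd.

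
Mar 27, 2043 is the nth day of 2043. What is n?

Days in months before Mar: 31 + 28 = 59.
Plus 27 days into Mar → day 86.

86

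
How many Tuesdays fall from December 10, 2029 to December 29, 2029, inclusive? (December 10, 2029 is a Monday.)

3

December 10, 2029 is a Monday; the first Tuesday on or after it is December 11, 2029 (1 day later).
From December 11, 2029 to December 29, 2029 is 29 − 11 = 18 days.
18 ÷ 7 = 2 full weeks with remainder 4, so 2 more Tuesdays after the first → 3.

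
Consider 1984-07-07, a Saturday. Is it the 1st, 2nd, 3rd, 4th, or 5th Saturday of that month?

1st

Day 7 falls in week ⌈7/7⌉ of the month.
Days 1–7 hold the 1st Saturday, 8–14 the 2nd, 15–21 the 3rd, 22–28 the 4th, 29–31 the 5th.
7 is in the range for the 1st.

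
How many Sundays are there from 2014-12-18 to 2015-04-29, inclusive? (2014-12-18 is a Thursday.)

2014-12-18 is a Thursday; the first Sunday on or after it is 2014-12-21 (3 days later).
From 2014-12-21 to 2015-04-29: 10 + 31 + 28 + 31 + 29 = 129 days (rest of December, January, February, March, April).
129 ÷ 7 = 18 full weeks with remainder 3, so 18 more Sundays after the first → 19.

19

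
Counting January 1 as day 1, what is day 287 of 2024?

Oct 13, 2024

Jan has 31 days (287 − 31 = 256 remain).
Feb has 29 days (256 − 29 = 227 remain).
Mar has 31 days (227 − 31 = 196 remain).
Apr has 30 days (196 − 30 = 166 remain).
May has 31 days (166 − 31 = 135 remain).
Jun has 30 days (135 − 30 = 105 remain).
Jul has 31 days (105 − 31 = 74 remain).
Aug has 31 days (74 − 31 = 43 remain).
Sep has 30 days (43 − 30 = 13 remain).
13 into Oct → Oct 13.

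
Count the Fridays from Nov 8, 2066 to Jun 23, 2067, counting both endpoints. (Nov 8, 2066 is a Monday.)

Nov 8, 2066 is a Monday; the first Friday on or after it is Nov 12, 2066 (4 days later).
From Nov 12, 2066 to Jun 23, 2067: 18 + 31 + 31 + 28 + 31 + 30 + 31 + 23 = 223 days (rest of Nov, Dec, Jan, Feb, Mar, Apr, May, Jun).
223 ÷ 7 = 31 full weeks with remainder 6, so 31 more Fridays after the first → 32.

32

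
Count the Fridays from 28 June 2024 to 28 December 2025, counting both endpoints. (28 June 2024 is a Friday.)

28 June 2024 is a Friday; the first Friday on or after it is 28 June 2024.
From 28 June 2024 to 28 December 2025: 186 + 362 = 548 days (rest of 2024, to 28 December 2025 in 2025).
548 ÷ 7 = 78 full weeks with remainder 2, so 78 more Fridays after the first → 79.

79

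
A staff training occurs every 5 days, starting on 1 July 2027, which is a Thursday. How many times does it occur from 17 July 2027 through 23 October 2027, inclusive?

19

Occurrences land 5·i days after 1 July 2027 for i = 0, 1, 2, …
17 July 2027 is 16 days after the start; 16 ÷ 5 = 3 remainder 1; since the remainder is 1, round up to i = 4. First occurrence in the window: #5 on 21 July 2027 (4×5 = 20 days in).
23 October 2027 is 114 days after the start; 114 ÷ 5 = 22 remainder 4. Last occurrence in the window: #23 on 19 October 2027.
Occurrences #5 through #23: 19 in total.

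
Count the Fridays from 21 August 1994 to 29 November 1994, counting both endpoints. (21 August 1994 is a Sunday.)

14

21 August 1994 is a Sunday; the first Friday on or after it is 26 August 1994 (5 days later).
From 26 August 1994 to 29 November 1994: 5 + 30 + 31 + 29 = 95 days (rest of August, September, October, November).
95 ÷ 7 = 13 full weeks with remainder 4, so 13 more Fridays after the first → 14.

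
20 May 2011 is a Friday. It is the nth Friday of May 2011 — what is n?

3rd

Day 20 falls in week ⌈20/7⌉ of the month.
Days 1–7 hold the 1st Friday, 8–14 the 2nd, 15–21 the 3rd, 22–28 the 4th, 29–31 the 5th.
20 is in the range for the 3rd.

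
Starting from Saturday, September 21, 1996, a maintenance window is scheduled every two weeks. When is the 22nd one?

July 12, 1997

The 22nd occurrence is 21 intervals after the first: 21 × 14 = 294 days after September 21, 1996.
September has 30 days — 9 days to the end of September leaves 285.
October has 31 days (254 left).
November has 30 days (224 left).
December has 31 days (193 left).
January has 31 days (162 left).
February has 28 days (134 left).
March has 31 days (103 left).
April has 30 days (73 left).
May has 31 days (42 left).
June has 30 days (12 left).
12 days into July → July 12, 1997.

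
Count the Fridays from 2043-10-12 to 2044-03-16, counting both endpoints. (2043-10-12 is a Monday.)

22

2043-10-12 is a Monday; the first Friday on or after it is 2043-10-16 (4 days later).
From 2043-10-16 to 2044-03-16: 15 + 30 + 31 + 31 + 29 + 16 = 152 days (rest of October, November, December, January, February, March).
152 ÷ 7 = 21 full weeks with remainder 5, so 21 more Fridays after the first → 22.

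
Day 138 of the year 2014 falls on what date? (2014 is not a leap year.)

18 May 2014

January has 31 days (138 − 31 = 107 remain).
February has 28 days (107 − 28 = 79 remain).
March has 31 days (79 − 31 = 48 remain).
April has 30 days (48 − 30 = 18 remain).
18 into May → May 18.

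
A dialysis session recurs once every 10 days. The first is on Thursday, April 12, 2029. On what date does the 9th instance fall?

The 9th occurrence is 8 intervals after the first: 8 × 10 = 80 days after April 12, 2029.
April has 30 days — 18 days to the end of April leaves 62.
May has 31 days (31 left).
June has 30 days (1 left).
1 day into July → July 1, 2029.

July 1, 2029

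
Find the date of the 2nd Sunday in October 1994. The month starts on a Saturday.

October 9, 1994

October 1994 begins on a Saturday, so the first Sunday is October 2 (1 day later).
The 2nd Sunday is 1 weeks later: 2 + 7 = 9.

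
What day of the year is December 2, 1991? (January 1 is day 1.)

Days in months before December: 31 + 28 + 31 + 30 + 31 + 30 + 31 + 31 + 30 + 31 + 30 = 334.
Plus 2 days into December → day 336.

336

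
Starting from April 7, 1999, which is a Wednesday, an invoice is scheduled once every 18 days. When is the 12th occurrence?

October 22, 1999

The 12th occurrence is 11 intervals after the first: 11 × 18 = 198 days after April 7, 1999.
April has 30 days — 23 days to the end of April leaves 175.
May has 31 days (144 left).
June has 30 days (114 left).
July has 31 days (83 left).
August has 31 days (52 left).
September has 30 days (22 left).
22 days into October → October 22, 1999.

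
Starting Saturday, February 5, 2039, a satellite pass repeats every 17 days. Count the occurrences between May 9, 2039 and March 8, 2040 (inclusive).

Occurrences land 17·i days after February 5, 2039 for i = 0, 1, 2, …
May 9, 2039 is 93 days after the start; 93 ÷ 17 = 5 remainder 8; since the remainder is 8, round up to i = 6. First occurrence in the window: #7 on May 18, 2039 (6×17 = 102 days in).
March 8, 2040 is 397 days after the start; 397 ÷ 17 = 23 remainder 6. Last occurrence in the window: #24 on March 2, 2040.
Occurrences #7 through #24: 18 in total.

18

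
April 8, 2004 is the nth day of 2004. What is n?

99

Days in months before April: 31 + 29 + 31 = 91.
Plus 8 days into April → day 99.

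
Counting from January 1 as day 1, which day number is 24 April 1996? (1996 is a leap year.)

Days in months before April: 31 + 29 + 31 = 91.
Plus 24 days into April → day 115.

115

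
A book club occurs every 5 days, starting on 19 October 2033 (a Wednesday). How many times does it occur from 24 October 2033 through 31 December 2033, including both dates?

Occurrences land 5·i days after 19 October 2033 for i = 0, 1, 2, …
24 October 2033 is 5 days after the start; 5 ÷ 5 = 1 remainder 0. First occurrence in the window: #2 on 24 October 2033 (1×5 = 5 days in).
31 December 2033 is 73 days after the start; 73 ÷ 5 = 14 remainder 3. Last occurrence in the window: #15 on 28 December 2033.
Occurrences #2 through #15: 14 in total.

14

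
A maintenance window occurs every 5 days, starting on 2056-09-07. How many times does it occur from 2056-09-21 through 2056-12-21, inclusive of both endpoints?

19

Occurrences land 5·i days after 2056-09-07 for i = 0, 1, 2, …
2056-09-21 is 14 days after the start; 14 ÷ 5 = 2 remainder 4; since the remainder is 4, round up to i = 3. First occurrence in the window: #4 on 2056-09-22 (3×5 = 15 days in).
2056-12-21 is 105 days after the start; 105 ÷ 5 = 21 remainder 0. Last occurrence in the window: #22 on 2056-12-21.
Occurrences #4 through #22: 19 in total.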